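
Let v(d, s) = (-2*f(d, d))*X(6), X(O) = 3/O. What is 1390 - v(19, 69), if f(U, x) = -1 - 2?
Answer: 1387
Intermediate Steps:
f(U, x) = -3
v(d, s) = 3 (v(d, s) = (-2*(-3))*(3/6) = 6*(3*(⅙)) = 6*(½) = 3)
1390 - v(19, 69) = 1390 - 1*3 = 1390 - 3 = 1387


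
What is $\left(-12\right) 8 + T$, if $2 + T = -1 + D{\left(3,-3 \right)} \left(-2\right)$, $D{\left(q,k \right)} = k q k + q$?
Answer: $-159$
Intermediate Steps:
$D{\left(q,k \right)} = q + q k^{2}$ ($D{\left(q,k \right)} = q k^{2} + q = q + q k^{2}$)
$T = -63$ ($T = -2 + \left(-1 + 3 \left(1 + \left(-3\right)^{2}\right) \left(-2\right)\right) = -2 + \left(-1 + 3 \left(1 + 9\right) \left(-2\right)\right) = -2 + \left(-1 + 3 \cdot 10 \left(-2\right)\right) = -2 + \left(-1 + 30 \left(-2\right)\right) = -2 - 61 = -63$)
$\left(-12\right) 8 + T = \left(-12\right) 8 - 63 = -96 - 63 = -159$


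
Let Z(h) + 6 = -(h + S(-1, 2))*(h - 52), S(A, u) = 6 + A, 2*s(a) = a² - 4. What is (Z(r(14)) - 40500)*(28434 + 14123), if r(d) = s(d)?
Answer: -1912937150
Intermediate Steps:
s(a) = -2 + a²/2 (s(a) = (a² - 4)/2 = (-4 + a²)/2 = -2 + a²/2)
r(d) = -2 + d²/2
Z(h) = -6 - (-52 + h)*(5 + h) (Z(h) = -6 - (h + (6 - 1))*(h - 52) = -6 - (h + 5)*(-52 + h) = -6 - (5 + h)*(-52 + h) = -6 - (-52 + h)*(5 + h))
(Z(r(14)) - 40500)*(28434 + 14123) = ((254 - (-2 + (½)*14²)² + 47*(-2 + (½)*14²)) - 40500)*(28434 + 14123) = ((254 - (-2 + (½)*196)² + 47*(-2 + (½)*196)) - 40500)*42557 = ((254 - (-2 + 98)² + 47*(-2 + 98)) - 40500)*42557 = ((254 - 1*96² + 47*96) - 40500)*42557 = ((254 - 1*9216 + 4512) - 40500)*42557 = ((254 - 9216 + 4512) - 40500)*42557 = (-4450 - 40500)*42557 = -44950*42557 = -1912937150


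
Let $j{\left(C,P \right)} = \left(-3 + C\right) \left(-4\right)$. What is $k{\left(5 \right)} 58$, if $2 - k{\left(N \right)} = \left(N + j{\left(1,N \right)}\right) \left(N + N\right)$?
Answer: $-7424$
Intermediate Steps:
$j{\left(C,P \right)} = 12 - 4 C$
$k{\left(N \right)} = 2 - 2 N \left(8 + N\right)$ ($k{\left(N \right)} = 2 - \left(N + \left(12 - 4\right)\right) \left(N + N\right) = 2 - \left(N + \left(12 - 4\right)\right) 2 N = 2 - \left(N + 8\right) 2 N = 2 - \left(8 + N\right) 2 N = 2 - 2 N \left(8 + N\right)$)
$k{\left(5 \right)} 58 = \left(2 - 80 - 2 \cdot 5^{2}\right) 58 = \left(2 - 80 - 50\right) 58 = \left(-128\right) 58 = -7424$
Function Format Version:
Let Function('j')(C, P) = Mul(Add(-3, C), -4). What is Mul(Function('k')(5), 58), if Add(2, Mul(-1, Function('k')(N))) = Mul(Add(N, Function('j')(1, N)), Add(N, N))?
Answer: -7424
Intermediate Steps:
Function('j')(C, P) = Add(12, Mul(-4, C))
Function('k')(N) = Add(2, Mul(-2, N, Add(8, N))) (Function('k')(N) = Add(2, Mul(-1, Mul(Add(N, Add(12, Mul(-4, 1))), Add(N, N)))) = Add(2, Mul(-1, Mul(Add(N, Add(12, -4)), Mul(2, N)))) = Add(2, Mul(-1, Mul(Add(N, 8), Mul(2, N)))) = Add(2, Mul(-1, Mul(Add(8, N), Mul(2, N)))) = Add(2, Mul(-1, Mul(2, N, Add(8, N)))) = Add(2, Mul(-2, N, Add(8, N))))
Mul(Function('k')(5), 58) = Mul(Add(2, Mul(-16, 5), Mul(-2, Pow(5, 2))), 58) = Mul(Add(2, -80, Mul(-2, 25)), 58) = Mul(Add(2, -80, -50), 58) = Mul(-128, 58) = -7424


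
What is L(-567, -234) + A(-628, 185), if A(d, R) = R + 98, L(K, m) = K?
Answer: -284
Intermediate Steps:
A(d, R) = 98 + R
L(-567, -234) + A(-628, 185) = -567 + (98 + 185) = -567 + 283 = -284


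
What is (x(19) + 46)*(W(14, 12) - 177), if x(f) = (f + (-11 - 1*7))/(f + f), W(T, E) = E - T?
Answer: -313071/38 ≈ -8238.7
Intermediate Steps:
x(f) = (-18 + f)/(2*f) (x(f) = (f + (-11 - 7))/((2*f)) = (f - 18)*(1/(2*f)) = (-18 + f)*(1/(2*f)) = (-18 + f)/(2*f))
(x(19) + 46)*(W(14, 12) - 177) = ((1/2)*(-18 + 19)/19 + 46)*((12 - 1*14) - 177) = ((1/2)*(1/19)*1 + 46)*((12 - 14) - 177) = (1/38 + 46)*(-2 - 177) = (1749/38)*(-179) = -313071/38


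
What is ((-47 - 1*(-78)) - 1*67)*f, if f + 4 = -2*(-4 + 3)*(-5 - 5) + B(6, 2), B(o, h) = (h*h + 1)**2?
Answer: -36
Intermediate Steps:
B(o, h) = (1 + h**2)**2 (B(o, h) = (h**2 + 1)**2 = (1 + h**2)**2)
f = 1 (f = -4 + (-2*(-4 + 3)*(-5 - 5) + (1 + 2**2)**2) = -4 + (-(-2)*(-10) + (1 + 4)**2) = -4 + (-2*10 + 5**2) = -4 + (-20 + 25) = -4 + 5 = 1)
((-47 - 1*(-78)) - 1*67)*f = ((-47 - 1*(-78)) - 1*67)*1 = ((-47 + 78) - 67)*1 = (31 - 67)*1 = -36*1 = -36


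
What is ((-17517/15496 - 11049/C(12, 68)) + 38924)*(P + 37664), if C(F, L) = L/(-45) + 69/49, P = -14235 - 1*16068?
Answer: 3786826111491809/3517592 ≈ 1.0765e+9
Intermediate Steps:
P = -30303 (P = -14235 - 16068 = -30303)
C(F, L) = 69/49 - L/45 (C(F, L) = L*(-1/45) + 69*(1/49) = -L/45 + 69/49 = 69/49 - L/45)
((-17517/15496 - 11049/C(12, 68)) + 38924)*(P + 37664) = ((-17517/15496 - 11049/(69/49 - 1/45*68)) + 38924)*(-30303 + 37664) = ((-17517*1/15496 - 11049/(69/49 - 68/45)) + 38924)*7361 = ((-17517/15496 - 11049/(-227/2205)) + 38924)*7361 = ((-17517/15496 - 11049*(-2205/227)) + 38924)*7361 = ((-17517/15496 + 24363045/227) + 38924)*7361 = (377525768961/3517592 + 38924)*7361 = (514444519969/3517592)*7361 = 3786826111491809/3517592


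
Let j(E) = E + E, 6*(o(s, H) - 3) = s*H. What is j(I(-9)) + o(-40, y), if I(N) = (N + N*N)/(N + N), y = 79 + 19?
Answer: -1975/3 ≈ -658.33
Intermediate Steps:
y = 98
o(s, H) = 3 + H*s/6 (o(s, H) = 3 + (s*H)/6 = 3 + (H*s)/6 = 3 + H*s/6)
I(N) = (N + N²)/(2*N) (I(N) = (N + N²)/((2*N)) = (N + N²)*(1/(2*N)) = (N + N²)/(2*N))
j(E) = 2*E
j(I(-9)) + o(-40, y) = 2*(½ + (½)*(-9)) + (3 + (⅙)*98*(-40)) = 2*(½ - 9/2) + (3 - 1960/3) = 2*(-4) - 1951/3 = -8 - 1951/3 = -1975/3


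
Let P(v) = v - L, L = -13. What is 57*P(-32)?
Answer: -1083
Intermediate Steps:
P(v) = 13 + v (P(v) = v - 1*(-13) = v + 13 = 13 + v)
57*P(-32) = 57*(13 - 32) = 57*(-19) = -1083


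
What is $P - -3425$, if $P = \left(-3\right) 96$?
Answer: $3137$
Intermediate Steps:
$P = -288$
$P - -3425 = -288 - -3425 = -288 + 3425 = 3137$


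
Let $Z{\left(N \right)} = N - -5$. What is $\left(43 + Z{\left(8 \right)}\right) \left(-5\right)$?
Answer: $-280$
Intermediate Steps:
$Z{\left(N \right)} = 5 + N$ ($Z{\left(N \right)} = N + 5 = 5 + N$)
$\left(43 + Z{\left(8 \right)}\right) \left(-5\right) = \left(43 + \left(5 + 8\right)\right) \left(-5\right) = \left(43 + 13\right) \left(-5\right) = 56 \left(-5\right) = -280$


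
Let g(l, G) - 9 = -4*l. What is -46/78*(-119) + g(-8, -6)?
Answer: 4336/39 ≈ 111.18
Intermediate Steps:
g(l, G) = 9 - 4*l
-46/78*(-119) + g(-8, -6) = -46/78*(-119) + (9 - 4*(-8)) = -46*1/78*(-119) + (9 + 32) = -23/39*(-119) + 41 = 2737/39 + 41 = 4336/39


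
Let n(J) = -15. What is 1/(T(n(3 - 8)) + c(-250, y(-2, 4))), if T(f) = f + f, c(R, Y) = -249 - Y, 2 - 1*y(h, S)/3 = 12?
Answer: -1/249 ≈ -0.0040161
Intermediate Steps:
y(h, S) = -30 (y(h, S) = 6 - 3*12 = 6 - 36 = -30)
T(f) = 2*f
1/(T(n(3 - 8)) + c(-250, y(-2, 4))) = 1/(2*(-15) + (-249 - 1*(-30))) = 1/(-30 + (-249 + 30)) = 1/(-30 - 219) = 1/(-249) = -1/249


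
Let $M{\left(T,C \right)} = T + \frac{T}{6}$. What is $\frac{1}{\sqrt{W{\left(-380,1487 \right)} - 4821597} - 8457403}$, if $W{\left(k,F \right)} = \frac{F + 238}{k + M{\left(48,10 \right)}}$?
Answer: $- \frac{913399524}{7724988395209223} - \frac{6 i \sqrt{1562199153}}{7724988395209223} \approx -1.1824 \cdot 10^{-7} - 3.0699 \cdot 10^{-11} i$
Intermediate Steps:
$M{\left(T,C \right)} = \frac{7 T}{6}$ ($M{\left(T,C \right)} = T + T \frac{1}{6} = T + \frac{T}{6} = \frac{7 T}{6}$)
$W{\left(k,F \right)} = \frac{238 + F}{56 + k}$ ($W{\left(k,F \right)} = \frac{F + 238}{k + \frac{7}{6} \cdot 48} = \frac{238 + F}{k + 56} = \frac{238 + F}{56 + k}$)
$\frac{1}{\sqrt{W{\left(-380,1487 \right)} - 4821597} - 8457403} = \frac{1}{\sqrt{\frac{238 + 1487}{56 - 380} - 4821597} - 8457403} = \frac{1}{\sqrt{\frac{1}{-324} \cdot 1725 - 4821597} - 8457403} = \frac{1}{\sqrt{\left(- \frac{1}{324}\right) 1725 - 4821597} - 8457403} = \frac{1}{\sqrt{- \frac{575}{108} - 4821597} - 8457403} = \frac{1}{\sqrt{- \frac{520733051}{108}} - 8457403} = \frac{1}{\frac{i \sqrt{1562199153}}{18} - 8457403} = \frac{1}{-8457403 + \frac{i \sqrt{1562199153}}{18}}$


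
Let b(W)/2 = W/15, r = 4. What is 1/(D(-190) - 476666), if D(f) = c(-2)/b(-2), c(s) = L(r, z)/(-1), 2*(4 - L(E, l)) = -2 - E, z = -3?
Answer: -4/1906559 ≈ -2.0980e-6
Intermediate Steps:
b(W) = 2*W/15 (b(W) = 2*(W/15) = 2*W/15)
L(E, l) = 5 + E/2 (L(E, l) = 4 - (-2 - E)/2 = 4 + (1 + E/2) = 5 + E/2)
c(s) = -7 (c(s) = (5 + (1/2)*4)/(-1) = (5 + 2)*(-1) = 7*(-1) = -7)
D(f) = 105/4 (D(f) = -7/((2/15)*(-2)) = -7/(-4/15) = -7*(-15/4) = 105/4)
1/(D(-190) - 476666) = 1/(105/4 - 476666) = 1/(-1906559/4) = -4/1906559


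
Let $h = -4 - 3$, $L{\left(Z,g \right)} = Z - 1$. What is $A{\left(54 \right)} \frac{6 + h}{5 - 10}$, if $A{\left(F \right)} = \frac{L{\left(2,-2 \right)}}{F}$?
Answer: $\frac{1}{270} \approx 0.0037037$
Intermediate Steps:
$L{\left(Z,g \right)} = -1 + Z$
$h = -7$ ($h = -4 - 3 = -7$)
$A{\left(F \right)} = \frac{1}{F}$ ($A{\left(F \right)} = \frac{-1 + 2}{F} = 1 \frac{1}{F} = \frac{1}{F}$)
$A{\left(54 \right)} \frac{6 + h}{5 - 10} = \frac{\left(6 - 7\right) \frac{1}{5 - 10}}{54} = \frac{\left(-1\right) \frac{1}{-5}}{54} = \frac{\left(-1\right) \left(- \frac{1}{5}\right)}{54} = \frac{1}{54} \cdot \frac{1}{5} = \frac{1}{270}$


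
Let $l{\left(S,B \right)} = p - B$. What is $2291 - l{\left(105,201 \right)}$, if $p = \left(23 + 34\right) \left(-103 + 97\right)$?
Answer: $2834$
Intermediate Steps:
$p = -342$ ($p = 57 \left(-6\right) = -342$)
$l{\left(S,B \right)} = -342 - B$
$2291 - l{\left(105,201 \right)} = 2291 - \left(-342 - 201\right) = 2291 - -543 = 2291 + 543 = 2834$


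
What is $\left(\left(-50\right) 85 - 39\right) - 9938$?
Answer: $-14227$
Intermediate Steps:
$\left(\left(-50\right) 85 - 39\right) - 9938 = \left(-4250 - 39\right) - 9938 = -4289 - 9938 = -14227$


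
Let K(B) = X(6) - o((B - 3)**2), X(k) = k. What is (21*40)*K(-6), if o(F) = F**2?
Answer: -5506200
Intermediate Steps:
K(B) = 6 - (-3 + B)**4 (K(B) = 6 - ((B - 3)**2)**2 = 6 - ((-3 + B)**2)**2 = 6 - (-3 + B)**4)
(21*40)*K(-6) = (21*40)*(6 - (-3 - 6)**4) = 840*(6 - 1*(-9)**4) = 840*(6 - 1*6561) = 840*(6 - 6561) = 840*(-6555) = -5506200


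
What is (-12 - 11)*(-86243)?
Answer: 1983589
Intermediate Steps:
(-12 - 11)*(-86243) = -23*(-86243) = 1983589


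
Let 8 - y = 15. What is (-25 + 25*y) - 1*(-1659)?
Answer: 1459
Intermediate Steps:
y = -7 (y = 8 - 1*15 = 8 - 15 = -7)
(-25 + 25*y) - 1*(-1659) = (-25 + 25*(-7)) - 1*(-1659) = (-25 - 175) + 1659 = -200 + 1659 = 1459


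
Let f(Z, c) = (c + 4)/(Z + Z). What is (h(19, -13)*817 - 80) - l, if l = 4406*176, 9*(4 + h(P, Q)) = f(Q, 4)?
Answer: -91123336/117 ≈ -7.7883e+5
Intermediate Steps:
f(Z, c) = (4 + c)/(2*Z) (f(Z, c) = (4 + c)/((2*Z)) = (4 + c)*(1/(2*Z)) = (4 + c)/(2*Z))
h(P, Q) = -4 + 4/(9*Q) (h(P, Q) = -4 + ((4 + 4)/(2*Q))/9 = -4 + ((1/2)*8/Q)/9 = -4 + (4/Q)/9 = -4 + 4/(9*Q))
l = 775456
(h(19, -13)*817 - 80) - l = ((-4 + (4/9)/(-13))*817 - 80) - 1*775456 = ((-4 + (4/9)*(-1/13))*817 - 80) - 775456 = ((-4 - 4/117)*817 - 80) - 775456 = (-472/117*817 - 80) - 775456 = (-385624/117 - 80) - 775456 = -394984/117 - 775456 = -91123336/117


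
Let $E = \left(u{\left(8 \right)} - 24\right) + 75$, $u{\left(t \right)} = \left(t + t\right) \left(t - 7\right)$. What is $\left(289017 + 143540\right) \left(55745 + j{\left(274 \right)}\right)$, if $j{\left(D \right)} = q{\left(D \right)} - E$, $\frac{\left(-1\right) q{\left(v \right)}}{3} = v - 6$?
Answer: $23736132818$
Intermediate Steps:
$u{\left(t \right)} = 2 t \left(-7 + t\right)$
$q{\left(v \right)} = 18 - 3 v$ ($q{\left(v \right)} = - 3 \left(v - 6\right) = - 3 \left(-6 + v\right) = 18 - 3 v$)
$E = 67$ ($E = \left(2 \cdot 8 \left(-7 + 8\right) - 24\right) + 75 = \left(2 \cdot 8 \cdot 1 - 24\right) + 75 = \left(16 - 24\right) + 75 = -8 + 75 = 67$)
$j{\left(D \right)} = -49 - 3 D$ ($j{\left(D \right)} = \left(18 - 3 D\right) - 67 = -49 - 3 D$)
$\left(289017 + 143540\right) \left(55745 + j{\left(274 \right)}\right) = \left(289017 + 143540\right) \left(55745 - 871\right) = 432557 \left(55745 - 871\right) = 432557 \cdot 54874 = 23736132818$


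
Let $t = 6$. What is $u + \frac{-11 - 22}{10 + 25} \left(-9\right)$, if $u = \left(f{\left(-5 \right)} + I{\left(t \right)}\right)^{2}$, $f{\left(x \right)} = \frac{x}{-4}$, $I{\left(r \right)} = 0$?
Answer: $\frac{5627}{560} \approx 10.048$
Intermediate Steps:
$f{\left(x \right)} = - \frac{x}{4}$ ($f{\left(x \right)} = x \left(- \frac{1}{4}\right) = - \frac{x}{4}$)
$u = \frac{25}{16}$ ($u = \left(\left(- \frac{1}{4}\right) \left(-5\right) + 0\right)^{2} = \left(\frac{5}{4} + 0\right)^{2} = \left(\frac{5}{4}\right)^{2} = \frac{25}{16} \approx 1.5625$)
$u + \frac{-11 - 22}{10 + 25} \left(-9\right) = \frac{25}{16} + \frac{-11 - 22}{10 + 25} \left(-9\right) = \frac{25}{16} + - \frac{33}{35} \left(-9\right) = \frac{25}{16} + \left(-33\right) \frac{1}{35} \left(-9\right) = \frac{25}{16} - - \frac{297}{35} = \frac{25}{16} + \frac{297}{35} = \frac{5627}{560}$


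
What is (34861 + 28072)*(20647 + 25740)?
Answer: 2919273071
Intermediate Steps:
(34861 + 28072)*(20647 + 25740) = 62933*46387 = 2919273071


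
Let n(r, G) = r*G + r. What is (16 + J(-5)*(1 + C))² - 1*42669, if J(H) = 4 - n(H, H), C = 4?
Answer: -38573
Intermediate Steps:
n(r, G) = r + G*r (n(r, G) = G*r + r = r + G*r)
J(H) = 4 - H*(1 + H)
(16 + J(-5)*(1 + C))² - 1*42669 = (16 + (4 - 1*(-5)*(1 - 5))*(1 + 4))² - 1*42669 = (16 + (4 - 1*(-5)*(-4))*5)² - 42669 = (16 + (4 - 20)*5)² - 42669 = (16 - 16*5)² - 42669 = (16 - 80)² - 42669 = (-64)² - 42669 = 4096 - 42669 = -38573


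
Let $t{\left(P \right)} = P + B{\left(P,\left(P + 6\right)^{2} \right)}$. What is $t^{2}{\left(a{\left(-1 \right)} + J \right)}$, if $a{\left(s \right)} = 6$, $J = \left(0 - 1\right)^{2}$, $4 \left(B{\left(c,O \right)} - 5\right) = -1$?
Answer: $\frac{2209}{16} \approx 138.06$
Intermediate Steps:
$B{\left(c,O \right)} = \frac{19}{4}$ ($B{\left(c,O \right)} = 5 + \frac{1}{4} \left(-1\right) = 5 - \frac{1}{4} = \frac{19}{4}$)
$J = 1$ ($J = \left(-1\right)^{2} = 1$)
$t{\left(P \right)} = \frac{19}{4} + P$ ($t{\left(P \right)} = P + \frac{19}{4} = \frac{19}{4} + P$)
$t^{2}{\left(a{\left(-1 \right)} + J \right)} = \left(\frac{19}{4} + \left(6 + 1\right)\right)^{2} = \left(\frac{19}{4} + 7\right)^{2} = \left(\frac{47}{4}\right)^{2} = \frac{2209}{16}$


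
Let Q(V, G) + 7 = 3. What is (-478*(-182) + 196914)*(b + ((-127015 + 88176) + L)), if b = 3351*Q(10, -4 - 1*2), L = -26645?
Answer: -22397092080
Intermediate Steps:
Q(V, G) = -4 (Q(V, G) = -7 + 3 = -4)
b = -13404 (b = 3351*(-4) = -13404)
(-478*(-182) + 196914)*(b + ((-127015 + 88176) + L)) = (-478*(-182) + 196914)*(-13404 + ((-127015 + 88176) - 26645)) = (86996 + 196914)*(-13404 + (-38839 - 26645)) = 283910*(-13404 - 65484) = 283910*(-78888) = -22397092080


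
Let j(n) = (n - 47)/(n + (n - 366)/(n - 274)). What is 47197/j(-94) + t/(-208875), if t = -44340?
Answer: 243829628659/7853700 ≈ 31046.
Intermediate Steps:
j(n) = (-47 + n)/(n + (-366 + n)/(-274 + n))
47197/j(-94) + t/(-208875) = 47197/(((-12878 - 1*(-94)**2 + 321*(-94))/(366 - 1*(-94)**2 + 273*(-94)))) - 44340/(-208875) = 47197/(((-12878 - 1*8836 - 30174)/(366 - 1*8836 - 25662))) - 44340*(-1/208875) = 47197/(((-12878 - 8836 - 30174)/(366 - 8836 - 25662))) + 2956/13925 = 47197/((-51888/(-34132))) + 2956/13925 = 47197/((-1/34132*(-51888))) + 2956/13925 = 47197/(564/371) + 2956/13925 = 47197*(371/564) + 2956/13925 = 17510087/564 + 2956/13925 = 243829628659/7853700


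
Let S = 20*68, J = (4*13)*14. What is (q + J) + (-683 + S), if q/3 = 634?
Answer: 3307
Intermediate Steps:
q = 1902 (q = 3*634 = 1902)
J = 728 (J = 52*14 = 728)
S = 1360
(q + J) + (-683 + S) = (1902 + 728) + (-683 + 1360) = 2630 + 677 = 3307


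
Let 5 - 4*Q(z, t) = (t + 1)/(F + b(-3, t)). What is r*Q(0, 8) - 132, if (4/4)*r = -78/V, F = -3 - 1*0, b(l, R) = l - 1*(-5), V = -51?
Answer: -2153/17 ≈ -126.65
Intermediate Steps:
b(l, R) = 5 + l (b(l, R) = l + 5 = 5 + l)
F = -3 (F = -3 + 0 = -3)
Q(z, t) = 3/2 + t/4 (Q(z, t) = 5/4 - (t + 1)/(4*(-3 + (5 - 3))) = 5/4 - (1 + t)/(4*(-3 + 2)) = 5/4 - (1 + t)/(4*(-1)) = 5/4 - (1 + t)*(-1)/4 = 5/4 - (-1 - t)/4 = 5/4 + (¼ + t/4) = 3/2 + t/4)
r = 26/17 (r = -78/(-51) = -78*(-1/51) = 26/17 ≈ 1.5294)
r*Q(0, 8) - 132 = 26*(3/2 + (¼)*8)/17 - 132 = 26*(3/2 + 2)/17 - 132 = (26/17)*(7/2) - 132 = 91/17 - 132 = -2153/17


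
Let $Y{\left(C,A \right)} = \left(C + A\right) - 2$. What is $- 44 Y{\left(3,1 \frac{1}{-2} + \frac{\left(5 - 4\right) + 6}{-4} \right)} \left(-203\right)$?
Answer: $-11165$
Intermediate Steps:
$Y{\left(C,A \right)} = -2 + A + C$ ($Y{\left(C,A \right)} = \left(A + C\right) - 2 = -2 + A + C$)
$- 44 Y{\left(3,1 \frac{1}{-2} + \frac{\left(5 - 4\right) + 6}{-4} \right)} \left(-203\right) = - 44 \left(-2 + \left(1 \frac{1}{-2} + \frac{\left(5 - 4\right) + 6}{-4}\right) + 3\right) \left(-203\right) = - 44 \left(-2 + \left(1 \left(- \frac{1}{2}\right) + \left(1 + 6\right) \left(- \frac{1}{4}\right)\right) + 3\right) \left(-203\right) = - 44 \left(-2 + \left(- \frac{1}{2} + 7 \left(- \frac{1}{4}\right)\right) + 3\right) \left(-203\right) = - 44 \left(-2 - \frac{9}{4} + 3\right) \left(-203\right) = \left(-44\right) \left(- \frac{5}{4}\right) \left(-203\right) = 55 \left(-203\right) = -11165$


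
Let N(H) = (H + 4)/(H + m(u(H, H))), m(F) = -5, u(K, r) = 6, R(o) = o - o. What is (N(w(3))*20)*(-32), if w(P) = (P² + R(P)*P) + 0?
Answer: -2080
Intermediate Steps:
R(o) = 0
w(P) = P² (w(P) = (P² + 0*P) + 0 = (P² + 0) + 0 = P² + 0 = P²)
N(H) = (4 + H)/(-5 + H) (N(H) = (H + 4)/(H - 5) = (4 + H)/(-5 + H))
(N(w(3))*20)*(-32) = (((4 + 3²)/(-5 + 3²))*20)*(-32) = (((4 + 9)/(-5 + 9))*20)*(-32) = ((13/4)*20)*(-32) = 65*(-32) = -2080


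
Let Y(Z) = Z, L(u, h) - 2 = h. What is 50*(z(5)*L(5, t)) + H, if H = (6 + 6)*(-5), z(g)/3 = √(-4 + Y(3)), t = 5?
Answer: -60 + 1050*I ≈ -60.0 + 1050.0*I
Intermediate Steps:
L(u, h) = 2 + h
z(g) = 3*I (z(g) = 3*√(-4 + 3) = 3*√(-1) = 3*I)
H = -60 (H = 12*(-5) = -60)
50*(z(5)*L(5, t)) + H = 50*((3*I)*(2 + 5)) - 60 = 50*((3*I)*7) - 60 = 50*(21*I) - 60 = 1050*I - 60 = -60 + 1050*I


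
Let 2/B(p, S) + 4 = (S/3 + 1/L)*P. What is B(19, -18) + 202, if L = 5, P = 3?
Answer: 21604/107 ≈ 201.91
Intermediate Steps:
B(p, S) = 2/(-17/5 + S) (B(p, S) = 2/(-4 + (S/3 + 1/5)*3) = 2/(-4 + (1/5 + S/3)*3) = 2/(-4 + (3/5 + S)) = 2/(-17/5 + S))
B(19, -18) + 202 = 10/(-17 + 5*(-18)) + 202 = 10/(-17 - 90) + 202 = 10/(-107) + 202 = 10*(-1/107) + 202 = -10/107 + 202 = 21604/107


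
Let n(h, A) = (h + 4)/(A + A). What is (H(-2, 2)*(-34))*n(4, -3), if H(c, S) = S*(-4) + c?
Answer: -1360/3 ≈ -453.33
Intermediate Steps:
H(c, S) = c - 4*S (H(c, S) = -4*S + c = c - 4*S)
n(h, A) = (4 + h)/(2*A) (n(h, A) = (4 + h)/((2*A)) = (4 + h)*(1/(2*A)) = (4 + h)/(2*A))
(H(-2, 2)*(-34))*n(4, -3) = ((-2 - 4*2)*(-34))*((½)*(4 + 4)/(-3)) = ((-2 - 8)*(-34))*((½)*(-⅓)*8) = -10*(-34)*(-4/3) = 340*(-4/3) = -1360/3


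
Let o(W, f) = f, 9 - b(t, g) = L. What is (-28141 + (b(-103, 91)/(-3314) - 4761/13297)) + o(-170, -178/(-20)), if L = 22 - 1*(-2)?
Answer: -3099229887952/110165645 ≈ -28132.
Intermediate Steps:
L = 24 (L = 22 + 2 = 24)
b(t, g) = -15 (b(t, g) = 9 - 1*24 = 9 - 24 = -15)
(-28141 + (b(-103, 91)/(-3314) - 4761/13297)) + o(-170, -178/(-20)) = (-28141 + (-15/(-3314) - 4761/13297)) - 178/(-20) = (-28141 + (-15*(-1/3314) - 4761*1/13297)) - 178*(-1/20) = (-28141 + (15/3314 - 4761/13297)) + 89/10 = (-28141 - 15578499/44066258) + 89/10 = -1240084144877/44066258 + 89/10 = -3099229887952/110165645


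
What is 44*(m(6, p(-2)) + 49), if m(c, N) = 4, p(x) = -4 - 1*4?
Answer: 2332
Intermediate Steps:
p(x) = -8 (p(x) = -4 - 4 = -8)
44*(m(6, p(-2)) + 49) = 44*(4 + 49) = 44*53 = 2332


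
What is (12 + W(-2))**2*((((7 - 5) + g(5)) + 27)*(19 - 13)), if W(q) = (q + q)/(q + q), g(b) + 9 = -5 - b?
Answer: 10140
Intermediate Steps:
g(b) = -14 - b (g(b) = -9 + (-5 - b) = -14 - b)
W(q) = 1 (W(q) = (2*q)/((2*q)) = (2*q)*(1/(2*q)) = 1)
(12 + W(-2))**2*((((7 - 5) + g(5)) + 27)*(19 - 13)) = (12 + 1)**2*((((7 - 5) + (-14 - 1*5)) + 27)*(19 - 13)) = 13**2*(((2 + (-14 - 5)) + 27)*6) = 169*(((2 - 19) + 27)*6) = 169*((-17 + 27)*6) = 169*(10*6) = 169*60 = 10140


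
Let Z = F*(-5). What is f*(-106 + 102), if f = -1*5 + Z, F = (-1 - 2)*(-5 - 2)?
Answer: 440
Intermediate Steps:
F = 21 (F = -3*(-7) = 21)
Z = -105 (Z = 21*(-5) = -105)
f = -110 (f = -1*5 - 105 = -5 - 105 = -110)
f*(-106 + 102) = -110*(-106 + 102) = -110*(-4) = 440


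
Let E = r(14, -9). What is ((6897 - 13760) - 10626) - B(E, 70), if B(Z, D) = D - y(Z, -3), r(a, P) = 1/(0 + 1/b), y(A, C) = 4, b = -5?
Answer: -17555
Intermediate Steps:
r(a, P) = -5 (r(a, P) = 1/(0 + 1/(-5)) = 1/(0 - 1/5) = 1/(-1/5) = -5)
E = -5
B(Z, D) = -4 + D (B(Z, D) = D - 1*4 = D - 4 = -4 + D)
((6897 - 13760) - 10626) - B(E, 70) = ((6897 - 13760) - 10626) - (-4 + 70) = (-6863 - 10626) - 1*66 = -17489 - 66 = -17555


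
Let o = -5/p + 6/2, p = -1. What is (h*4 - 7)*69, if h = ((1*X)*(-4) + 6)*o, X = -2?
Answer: 30429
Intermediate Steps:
o = 8 (o = -5/(-1) + 6/2 = -5*(-1) + 6*(½) = 5 + 3 = 8)
h = 112 (h = ((1*(-2))*(-4) + 6)*8 = (-2*(-4) + 6)*8 = (8 + 6)*8 = 14*8 = 112)
(h*4 - 7)*69 = (112*4 - 7)*69 = (448 - 7)*69 = 441*69 = 30429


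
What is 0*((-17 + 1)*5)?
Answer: 0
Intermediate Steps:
0*((-17 + 1)*5) = 0*(-16*5) = 0*(-80) = 0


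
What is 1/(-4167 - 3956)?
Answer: -1/8123 ≈ -0.00012311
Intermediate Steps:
1/(-4167 - 3956) = 1/(-8123) = -1/8123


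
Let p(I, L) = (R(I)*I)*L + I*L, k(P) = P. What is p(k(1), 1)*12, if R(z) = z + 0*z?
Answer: 24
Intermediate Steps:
R(z) = z (R(z) = z + 0 = z)
p(I, L) = I*L + L*I² (p(I, L) = (I*I)*L + I*L = I²*L + I*L = L*I² + I*L = I*L + L*I²)
p(k(1), 1)*12 = (1*1*(1 + 1))*12 = (1*1*2)*12 = 2*12 = 24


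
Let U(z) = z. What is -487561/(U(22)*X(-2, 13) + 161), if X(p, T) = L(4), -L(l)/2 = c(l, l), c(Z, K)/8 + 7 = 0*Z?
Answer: -487561/2625 ≈ -185.74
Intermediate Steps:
c(Z, K) = -56 (c(Z, K) = -56 + 8*(0*Z) = -56 + 8*0 = -56 + 0 = -56)
L(l) = 112 (L(l) = -2*(-56) = 112)
X(p, T) = 112
-487561/(U(22)*X(-2, 13) + 161) = -487561/(22*112 + 161) = -487561/(2464 + 161) = -487561/2625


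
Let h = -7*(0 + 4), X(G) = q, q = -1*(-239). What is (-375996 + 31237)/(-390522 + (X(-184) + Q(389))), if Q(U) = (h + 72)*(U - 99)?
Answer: 344759/377523 ≈ 0.91321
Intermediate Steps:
q = 239
X(G) = 239
h = -28 (h = -7*4 = -28)
Q(U) = -4356 + 44*U (Q(U) = (-28 + 72)*(U - 99) = 44*(-99 + U) = -4356 + 44*U)
(-375996 + 31237)/(-390522 + (X(-184) + Q(389))) = (-375996 + 31237)/(-390522 + (239 + (-4356 + 44*389))) = -344759/(-390522 + (239 + (-4356 + 17116))) = -344759/(-390522 + (239 + 12760)) = -344759/(-390522 + 12999) = -344759/(-377523) = -344759*(-1/377523) = 344759/377523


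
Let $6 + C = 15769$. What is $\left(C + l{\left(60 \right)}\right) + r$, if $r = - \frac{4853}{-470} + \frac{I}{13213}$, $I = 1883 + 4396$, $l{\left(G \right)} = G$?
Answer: $\frac{98329644349}{6210110} \approx 15834.0$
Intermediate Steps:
$I = 6279$
$C = 15763$ ($C = -6 + 15769 = 15763$)
$r = \frac{67073819}{6210110}$ ($r = - \frac{4853}{-470} + \frac{6279}{13213} = \left(-4853\right) \left(- \frac{1}{470}\right) + 6279 \cdot \frac{1}{13213} = \frac{4853}{470} + \frac{6279}{13213} = \frac{67073819}{6210110} \approx 10.801$)
$\left(C + l{\left(60 \right)}\right) + r = \left(15763 + 60\right) + \frac{67073819}{6210110} = 15823 + \frac{67073819}{6210110} = \frac{98329644349}{6210110}$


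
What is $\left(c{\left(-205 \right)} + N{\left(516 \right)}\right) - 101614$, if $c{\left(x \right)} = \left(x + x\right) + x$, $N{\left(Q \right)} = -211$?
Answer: $-102440$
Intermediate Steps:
$c{\left(x \right)} = 3 x$ ($c{\left(x \right)} = 2 x + x = 3 x$)
$\left(c{\left(-205 \right)} + N{\left(516 \right)}\right) - 101614 = \left(3 \left(-205\right) - 211\right) - 101614 = \left(-615 - 211\right) - 101614 = -826 - 101614 = -102440$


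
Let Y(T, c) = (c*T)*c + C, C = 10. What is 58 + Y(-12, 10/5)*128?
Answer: -4806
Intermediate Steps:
Y(T, c) = 10 + T*c² (Y(T, c) = (c*T)*c + 10 = (T*c)*c + 10 = T*c² + 10 = 10 + T*c²)
58 + Y(-12, 10/5)*128 = 58 + (10 - 12*(10/5)²)*128 = 58 + (10 - 12*(10*(⅕))²)*128 = 58 + (10 - 12*2²)*128 = 58 + (10 - 12*4)*128 = 58 + (10 - 48)*128 = 58 - 38*128 = 58 - 4864 = -4806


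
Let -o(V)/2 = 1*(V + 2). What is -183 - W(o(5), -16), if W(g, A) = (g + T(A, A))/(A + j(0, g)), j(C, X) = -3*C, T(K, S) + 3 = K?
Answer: -2961/16 ≈ -185.06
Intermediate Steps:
T(K, S) = -3 + K
o(V) = -4 - 2*V (o(V) = -2*(V + 2) = -2*(2 + V) = -4 - 2*V)
W(g, A) = (-3 + A + g)/A (W(g, A) = (g + (-3 + A))/(A - 3*0) = (-3 + A + g)/(A + 0) = (-3 + A + g)/A)
-183 - W(o(5), -16) = -183 - (-3 - 16 + (-4 - 2*5))/(-16) = -183 - (-1)*(-3 - 16 + (-4 - 10))/16 = -183 - (-1)*(-3 - 16 - 14)/16 = -183 - (-1)*(-33)/16 = -183 - 1*33/16 = -183 - 33/16 = -2961/16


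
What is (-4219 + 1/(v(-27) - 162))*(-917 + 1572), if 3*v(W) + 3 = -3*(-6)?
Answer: -433861520/157 ≈ -2.7634e+6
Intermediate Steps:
v(W) = 5 (v(W) = -1 + (-3*(-6))/3 = -1 + (⅓)*18 = -1 + 6 = 5)
(-4219 + 1/(v(-27) - 162))*(-917 + 1572) = (-4219 + 1/(5 - 162))*(-917 + 1572) = (-4219 + 1/(-157))*655 = (-4219 - 1/157)*655 = -662384/157*655 = -433861520/157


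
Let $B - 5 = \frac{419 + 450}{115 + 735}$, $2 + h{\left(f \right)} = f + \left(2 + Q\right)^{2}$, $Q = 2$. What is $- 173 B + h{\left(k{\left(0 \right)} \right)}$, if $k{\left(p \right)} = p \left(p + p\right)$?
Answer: $- \frac{873687}{850} \approx -1027.9$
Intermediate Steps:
$k{\left(p \right)} = 2 p^{2}$ ($k{\left(p \right)} = p 2 p = 2 p^{2}$)
$h{\left(f \right)} = 14 + f$ ($h{\left(f \right)} = -2 + \left(f + \left(2 + 2\right)^{2}\right) = -2 + \left(f + 4^{2}\right) = -2 + \left(f + 16\right) = -2 + \left(16 + f\right) = 14 + f$)
$B = \frac{5119}{850}$ ($B = 5 + \frac{419 + 450}{115 + 735} = 5 + \frac{869}{850} = \frac{5119}{850} \approx 6.0224$)
$- 173 B + h{\left(k{\left(0 \right)} \right)} = \left(-173\right) \frac{5119}{850} + \left(14 + 2 \cdot 0^{2}\right) = - \frac{885587}{850} + \left(14 + 2 \cdot 0\right) = - \frac{885587}{850} + \left(14 + 0\right) = - \frac{885587}{850} + 14 = - \frac{873687}{850}$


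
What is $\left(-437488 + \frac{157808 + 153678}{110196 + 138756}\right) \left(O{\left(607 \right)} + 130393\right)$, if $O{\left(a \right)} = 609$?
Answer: $- \frac{3566961792298045}{62238} \approx -5.7312 \cdot 10^{10}$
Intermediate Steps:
$\left(-437488 + \frac{157808 + 153678}{110196 + 138756}\right) \left(O{\left(607 \right)} + 130393\right) = \left(-437488 + \frac{157808 + 153678}{110196 + 138756}\right) \left(609 + 130393\right) = \left(-437488 + \frac{311486}{248952}\right) 131002 = \left(-437488 + 311486 \cdot \frac{1}{248952}\right) 131002 = \left(-437488 + \frac{155743}{124476}\right) 131002 = \left(- \frac{54456600545}{124476}\right) 131002 = - \frac{3566961792298045}{62238}$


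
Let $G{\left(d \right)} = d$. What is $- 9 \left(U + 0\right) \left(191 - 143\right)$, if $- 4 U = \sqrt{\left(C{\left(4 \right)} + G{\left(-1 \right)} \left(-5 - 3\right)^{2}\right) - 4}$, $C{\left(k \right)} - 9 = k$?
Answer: $108 i \sqrt{55} \approx 800.95 i$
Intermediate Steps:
$C{\left(k \right)} = 9 + k$
$U = - \frac{i \sqrt{55}}{4}$ ($U = - \frac{\sqrt{\left(\left(9 + 4\right) - \left(-5 - 3\right)^{2}\right) - 4}}{4} = - \frac{\sqrt{\left(13 - \left(-8\right)^{2}\right) - 4}}{4} = - \frac{\sqrt{\left(13 - 64\right) - 4}}{4} = - \frac{\sqrt{-51 - 4}}{4} = - \frac{\sqrt{-55}}{4} = - \frac{i \sqrt{55}}{4} \approx - 1.854 i$)
$- 9 \left(U + 0\right) \left(191 - 143\right) = - 9 \left(- \frac{i \sqrt{55}}{4} + 0\right) \left(191 - 143\right) = - 9 \left(- \frac{i \sqrt{55}}{4}\right) 48 = \frac{9 i \sqrt{55}}{4} \cdot 48 = 108 i \sqrt{55}$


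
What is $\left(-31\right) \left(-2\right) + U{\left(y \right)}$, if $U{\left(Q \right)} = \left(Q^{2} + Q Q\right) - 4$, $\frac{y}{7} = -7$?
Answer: $4860$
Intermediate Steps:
$y = -49$ ($y = 7 \left(-7\right) = -49$)
$U{\left(Q \right)} = -4 + 2 Q^{2}$ ($U{\left(Q \right)} = \left(Q^{2} + Q^{2}\right) - 4 = 2 Q^{2} - 4 = -4 + 2 Q^{2}$)
$\left(-31\right) \left(-2\right) + U{\left(y \right)} = \left(-31\right) \left(-2\right) - \left(4 - 2 \left(-49\right)^{2}\right) = 62 + \left(-4 + 2 \cdot 2401\right) = 62 + \left(-4 + 4802\right) = 62 + 4798 = 4860$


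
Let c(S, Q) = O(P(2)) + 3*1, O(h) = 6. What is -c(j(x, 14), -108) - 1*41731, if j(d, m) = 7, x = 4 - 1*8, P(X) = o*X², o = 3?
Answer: -41740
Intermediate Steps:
P(X) = 3*X²
x = -4 (x = 4 - 8 = -4)
c(S, Q) = 9 (c(S, Q) = 6 + 3*1 = 6 + 3 = 9)
-c(j(x, 14), -108) - 1*41731 = -1*9 - 1*41731 = -9 - 41731 = -41740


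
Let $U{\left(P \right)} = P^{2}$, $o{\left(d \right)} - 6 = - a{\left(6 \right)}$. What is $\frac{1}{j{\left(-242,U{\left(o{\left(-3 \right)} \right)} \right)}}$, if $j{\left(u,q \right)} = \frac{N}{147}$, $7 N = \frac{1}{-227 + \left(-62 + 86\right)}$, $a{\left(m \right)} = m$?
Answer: $-208887$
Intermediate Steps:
$N = - \frac{1}{1421}$ ($N = \frac{1}{7 \left(-227 + \left(-62 + 86\right)\right)} = \frac{1}{7 \left(-227 + 24\right)} = \frac{1}{7 \left(-203\right)} = \frac{1}{7} \left(- \frac{1}{203}\right) = - \frac{1}{1421} \approx -0.00070373$)
$o{\left(d \right)} = 0$ ($o{\left(d \right)} = 6 - 6 = 0$)
$j{\left(u,q \right)} = - \frac{1}{208887}$ ($j{\left(u,q \right)} = - \frac{1}{1421 \cdot 147} = \left(- \frac{1}{1421}\right) \frac{1}{147} = - \frac{1}{208887}$)
$\frac{1}{j{\left(-242,U{\left(o{\left(-3 \right)} \right)} \right)}} = \frac{1}{- \frac{1}{208887}} = -208887$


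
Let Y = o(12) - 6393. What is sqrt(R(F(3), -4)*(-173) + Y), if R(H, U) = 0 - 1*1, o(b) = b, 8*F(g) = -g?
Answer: 8*I*sqrt(97) ≈ 78.791*I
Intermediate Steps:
F(g) = -g/8 (F(g) = (-g)/8 = -g/8)
R(H, U) = -1 (R(H, U) = 0 - 1 = -1)
Y = -6381 (Y = 12 - 6393 = -6381)
sqrt(R(F(3), -4)*(-173) + Y) = sqrt(-1*(-173) - 6381) = sqrt(173 - 6381) = sqrt(-6208) = 8*I*sqrt(97)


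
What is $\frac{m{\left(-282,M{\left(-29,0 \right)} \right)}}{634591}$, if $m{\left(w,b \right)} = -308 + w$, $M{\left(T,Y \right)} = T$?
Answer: $- \frac{590}{634591} \approx -0.00092973$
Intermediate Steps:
$\frac{m{\left(-282,M{\left(-29,0 \right)} \right)}}{634591} = \frac{-308 - 282}{634591} = \left(-590\right) \frac{1}{634591} = - \frac{590}{634591}$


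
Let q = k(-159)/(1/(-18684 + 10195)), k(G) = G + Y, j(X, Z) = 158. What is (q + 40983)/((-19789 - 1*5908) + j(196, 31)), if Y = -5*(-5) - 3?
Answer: -1203976/25539 ≈ -47.143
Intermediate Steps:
Y = 22 (Y = 25 - 3 = 22)
k(G) = 22 + G (k(G) = G + 22 = 22 + G)
q = 1162993 (q = (22 - 159)/(1/(-18684 + 10195)) = -137/(1/(-8489)) = -137/(-1/8489) = -137*(-8489) = 1162993)
(q + 40983)/((-19789 - 1*5908) + j(196, 31)) = (1162993 + 40983)/((-19789 - 1*5908) + 158) = 1203976/((-19789 - 5908) + 158) = 1203976/(-25697 + 158) = 1203976/(-25539) = 1203976*(-1/25539) = -1203976/25539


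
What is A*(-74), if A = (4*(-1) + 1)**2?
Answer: -666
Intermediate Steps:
A = 9 (A = (-4 + 1)**2 = (-3)**2 = 9)
A*(-74) = 9*(-74) = -666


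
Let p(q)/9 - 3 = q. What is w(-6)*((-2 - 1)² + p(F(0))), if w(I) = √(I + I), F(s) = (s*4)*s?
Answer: 72*I*√3 ≈ 124.71*I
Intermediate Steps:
F(s) = 4*s² (F(s) = (4*s)*s = 4*s²)
p(q) = 27 + 9*q
w(I) = √2*√I (w(I) = √(2*I) = √2*√I)
w(-6)*((-2 - 1)² + p(F(0))) = (√2*√(-6))*((-2 - 1)² + (27 + 9*(4*0²))) = (√2*(I*√6))*((-3)² + (27 + 9*(4*0))) = (2*I*√3)*(9 + (27 + 9*0)) = (2*I*√3)*(9 + (27 + 0)) = (2*I*√3)*(9 + 27) = (2*I*√3)*36 = 72*I*√3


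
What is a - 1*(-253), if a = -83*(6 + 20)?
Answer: -1905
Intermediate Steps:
a = -2158 (a = -83*26 = -2158)
a - 1*(-253) = -2158 - 1*(-253) = -2158 + 253 = -1905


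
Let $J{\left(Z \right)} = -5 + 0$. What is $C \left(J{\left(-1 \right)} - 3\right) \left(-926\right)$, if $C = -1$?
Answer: $-7408$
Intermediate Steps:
$J{\left(Z \right)} = -5$
$C \left(J{\left(-1 \right)} - 3\right) \left(-926\right) = - (-5 - 3) \left(-926\right) = \left(-1\right) \left(-8\right) \left(-926\right) = 8 \left(-926\right) = -7408$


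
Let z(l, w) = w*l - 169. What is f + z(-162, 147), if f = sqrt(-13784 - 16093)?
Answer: -23983 + I*sqrt(29877) ≈ -23983.0 + 172.85*I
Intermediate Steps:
f = I*sqrt(29877) (f = sqrt(-29877) = I*sqrt(29877) ≈ 172.85*I)
z(l, w) = -169 + l*w (z(l, w) = l*w - 169 = -169 + l*w)
f + z(-162, 147) = I*sqrt(29877) + (-169 - 162*147) = I*sqrt(29877) + (-169 - 23814) = I*sqrt(29877) - 23983 = -23983 + I*sqrt(29877)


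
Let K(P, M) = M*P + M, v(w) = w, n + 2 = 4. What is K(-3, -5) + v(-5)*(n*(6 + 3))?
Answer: -80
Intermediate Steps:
n = 2 (n = -2 + 4 = 2)
K(P, M) = M + M*P
K(-3, -5) + v(-5)*(n*(6 + 3)) = -5*(1 - 3) - 10*(6 + 3) = -5*(-2) - 10*9 = 10 - 5*18 = 10 - 90 = -80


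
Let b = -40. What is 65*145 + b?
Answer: 9385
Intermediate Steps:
65*145 + b = 65*145 - 40 = 9425 - 40 = 9385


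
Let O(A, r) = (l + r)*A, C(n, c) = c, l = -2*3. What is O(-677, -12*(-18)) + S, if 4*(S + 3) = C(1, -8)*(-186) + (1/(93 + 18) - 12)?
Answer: -62960975/444 ≈ -1.4180e+5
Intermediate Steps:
l = -6
O(A, r) = A*(-6 + r) (O(A, r) = (-6 + r)*A = A*(-6 + r))
S = 162505/444 (S = -3 + (-8*(-186) + (1/(93 + 18) - 12))/4 = -3 + (1488 + (1/111 - 12))/4 = -3 + (1488 - 1331/111)/4 = -3 + (¼)*(163837/111) = -3 + 163837/444 = 162505/444 ≈ 366.00)
O(-677, -12*(-18)) + S = -677*(-6 - 12*(-18)) + 162505/444 = -677*(-6 + 216) + 162505/444 = -677*210 + 162505/444 = -142170 + 162505/444 = -62960975/444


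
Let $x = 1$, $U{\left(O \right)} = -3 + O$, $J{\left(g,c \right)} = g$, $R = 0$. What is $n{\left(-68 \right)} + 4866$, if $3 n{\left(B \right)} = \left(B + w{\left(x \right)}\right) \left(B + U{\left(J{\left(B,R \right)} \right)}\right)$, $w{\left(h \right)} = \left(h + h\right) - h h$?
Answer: $\frac{23911}{3} \approx 7970.3$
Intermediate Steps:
$w{\left(h \right)} = - h^{2} + 2 h$ ($w{\left(h \right)} = 2 h - h^{2} = - h^{2} + 2 h$)
$n{\left(B \right)} = \frac{\left(1 + B\right) \left(-3 + 2 B\right)}{3}$ ($n{\left(B \right)} = \frac{\left(B + 1 \left(2 - 1\right)\right) \left(B + \left(-3 + B\right)\right)}{3} = \frac{\left(B + 1 \left(2 - 1\right)\right) \left(-3 + 2 B\right)}{3} = \frac{\left(B + 1 \cdot 1\right) \left(-3 + 2 B\right)}{3} = \frac{\left(B + 1\right) \left(-3 + 2 B\right)}{3} = \frac{\left(1 + B\right) \left(-3 + 2 B\right)}{3}$)
$n{\left(-68 \right)} + 4866 = \left(-1 - - \frac{68}{3} + \frac{2 \left(-68\right)^{2}}{3}\right) + 4866 = \left(-1 + \frac{68}{3} + \frac{2}{3} \cdot 4624\right) + 4866 = \left(-1 + \frac{68}{3} + \frac{9248}{3}\right) + 4866 = \frac{9313}{3} + 4866 = \frac{23911}{3}$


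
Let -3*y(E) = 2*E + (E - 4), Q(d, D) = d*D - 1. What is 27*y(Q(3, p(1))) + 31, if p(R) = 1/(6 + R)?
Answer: 577/7 ≈ 82.429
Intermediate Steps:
Q(d, D) = -1 + D*d (Q(d, D) = D*d - 1 = -1 + D*d)
y(E) = 4/3 - E (y(E) = -(2*E + (E - 4))/3 = -(2*E + (-4 + E))/3 = -(-4 + 3*E)/3 = 4/3 - E)
27*y(Q(3, p(1))) + 31 = 27*(4/3 - (-1 + 3/(6 + 1))) + 31 = 27*(4/3 - (-1 + 3/7)) + 31 = 27*(4/3 - 1*(-4/7)) + 31 = 27*(4/3 + 4/7) + 31 = 27*(40/21) + 31 = 360/7 + 31 = 577/7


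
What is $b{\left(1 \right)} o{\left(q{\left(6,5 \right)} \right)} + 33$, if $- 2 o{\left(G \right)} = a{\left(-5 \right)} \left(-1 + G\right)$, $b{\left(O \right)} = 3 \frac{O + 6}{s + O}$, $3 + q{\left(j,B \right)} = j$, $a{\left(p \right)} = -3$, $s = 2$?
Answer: $54$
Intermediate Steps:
$q{\left(j,B \right)} = -3 + j$
$b{\left(O \right)} = \frac{3 \left(6 + O\right)}{2 + O}$ ($b{\left(O \right)} = 3 \frac{O + 6}{2 + O} = 3 \frac{6 + O}{2 + O} = \frac{3 \left(6 + O\right)}{2 + O}$)
$o{\left(G \right)} = - \frac{3}{2} + \frac{3 G}{2}$ ($o{\left(G \right)} = - \frac{\left(-3\right) \left(-1 + G\right)}{2} = - \frac{3 - 3 G}{2} = - \frac{3}{2} + \frac{3 G}{2}$)
$b{\left(1 \right)} o{\left(q{\left(6,5 \right)} \right)} + 33 = \frac{3 \left(6 + 1\right)}{2 + 1} \left(- \frac{3}{2} + \frac{3 \left(-3 + 6\right)}{2}\right) + 33 = 3 \cdot \frac{1}{3} \cdot 7 \left(- \frac{3}{2} + \frac{3}{2} \cdot 3\right) + 33 = 3 \cdot \frac{1}{3} \cdot 7 \left(- \frac{3}{2} + \frac{9}{2}\right) + 33 = 7 \cdot 3 + 33 = 21 + 33 = 54$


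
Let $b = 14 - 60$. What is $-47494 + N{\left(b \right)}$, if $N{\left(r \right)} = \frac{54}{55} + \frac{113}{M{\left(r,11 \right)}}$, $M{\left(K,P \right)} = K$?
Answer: $- \frac{120163551}{2530} \approx -47496.0$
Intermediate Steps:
$b = -46$ ($b = 14 - 60 = -46$)
$N{\left(r \right)} = \frac{54}{55} + \frac{113}{r}$
$-47494 + N{\left(b \right)} = -47494 + \left(\frac{54}{55} + \frac{113}{-46}\right) = -47494 + \left(\frac{54}{55} + 113 \left(- \frac{1}{46}\right)\right) = -47494 + \left(\frac{54}{55} - \frac{113}{46}\right) = -47494 - \frac{3731}{2530} = - \frac{120163551}{2530}$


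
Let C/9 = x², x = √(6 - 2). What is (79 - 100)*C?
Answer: -756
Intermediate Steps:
x = 2 (x = √4 = 2)
C = 36 (C = 9*2² = 9*4 = 36)
(79 - 100)*C = (79 - 100)*36 = -21*36 = -756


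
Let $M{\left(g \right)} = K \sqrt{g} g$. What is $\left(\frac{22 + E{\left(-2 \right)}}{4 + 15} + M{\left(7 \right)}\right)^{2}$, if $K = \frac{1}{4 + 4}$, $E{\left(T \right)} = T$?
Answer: $\frac{149423}{23104} + \frac{35 \sqrt{7}}{19} \approx 11.341$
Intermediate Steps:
$K = \frac{1}{8} \approx 0.125$
$M{\left(g \right)} = \frac{g^{\frac{3}{2}}}{8}$ ($M{\left(g \right)} = \frac{\sqrt{g}}{8} g = \frac{g^{\frac{3}{2}}}{8}$)
$\left(\frac{22 + E{\left(-2 \right)}}{4 + 15} + M{\left(7 \right)}\right)^{2} = \left(\frac{22 - 2}{4 + 15} + \frac{7^{\frac{3}{2}}}{8}\right)^{2} = \left(\frac{20}{19} + \frac{7 \sqrt{7}}{8}\right)^{2}$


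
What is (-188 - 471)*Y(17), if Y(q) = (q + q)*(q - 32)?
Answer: 336090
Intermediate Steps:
Y(q) = 2*q*(-32 + q) (Y(q) = (2*q)*(-32 + q) = 2*q*(-32 + q))
(-188 - 471)*Y(17) = (-188 - 471)*(2*17*(-32 + 17)) = -1318*17*(-15) = -659*(-510) = 336090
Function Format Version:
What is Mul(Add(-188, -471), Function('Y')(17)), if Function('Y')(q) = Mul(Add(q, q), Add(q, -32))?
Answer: 336090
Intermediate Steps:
Function('Y')(q) = Mul(2, q, Add(-32, q)) (Function('Y')(q) = Mul(Mul(2, q), Add(-32, q)) = Mul(2, q, Add(-32, q)))
Mul(Add(-188, -471), Function('Y')(17)) = Mul(Add(-188, -471), Mul(2, 17, Add(-32, 17))) = Mul(-659, Mul(2, 17, -15)) = Mul(-659, -510) = 336090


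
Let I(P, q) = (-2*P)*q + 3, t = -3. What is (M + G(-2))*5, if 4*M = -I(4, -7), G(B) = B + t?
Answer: -395/4 ≈ -98.750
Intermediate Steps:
G(B) = -3 + B (G(B) = B - 3 = -3 + B)
I(P, q) = 3 - 2*P*q (I(P, q) = -2*P*q + 3 = 3 - 2*P*q)
M = -59/4 (M = (-(3 - 2*4*(-7)))/4 = (-(3 + 56))/4 = (-1*59)/4 = (1/4)*(-59) = -59/4 ≈ -14.750)
(M + G(-2))*5 = (-59/4 + (-3 - 2))*5 = (-59/4 - 5)*5 = -79/4*5 = -395/4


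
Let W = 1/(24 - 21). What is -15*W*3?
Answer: -15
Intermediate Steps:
W = ⅓ (W = 1/3 = ⅓ ≈ 0.33333)
-15*W*3 = -15*⅓*3 = -5*3 = -15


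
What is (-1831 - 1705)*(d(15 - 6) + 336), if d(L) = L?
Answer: -1219920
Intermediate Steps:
(-1831 - 1705)*(d(15 - 6) + 336) = (-1831 - 1705)*((15 - 6) + 336) = -3536*(9 + 336) = -3536*345 = -1219920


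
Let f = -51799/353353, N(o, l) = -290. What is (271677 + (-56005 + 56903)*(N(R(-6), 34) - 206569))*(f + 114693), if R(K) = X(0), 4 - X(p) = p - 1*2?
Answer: -52568336085421050/2471 ≈ -2.1274e+13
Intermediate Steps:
X(p) = 6 - p (X(p) = 4 - (p - 1*2) = 4 - (p - 2) = 4 - (-2 + p) = 4 + (2 - p) = 6 - p)
R(K) = 6 (R(K) = 6 - 1*0 = 6 + 0 = 6)
f = -4709/32123 (f = -51799*1/353353 = -4709/32123 ≈ -0.14659)
(271677 + (-56005 + 56903)*(N(R(-6), 34) - 206569))*(f + 114693) = (271677 + (-56005 + 56903)*(-290 - 206569))*(-4709/32123 + 114693) = (271677 + 898*(-206859))*(3684278530/32123) = (271677 - 185759382)*(3684278530/32123) = -185487705*3684278530/32123 = -52568336085421050/2471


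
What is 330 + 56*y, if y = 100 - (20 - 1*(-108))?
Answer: -1238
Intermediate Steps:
y = -28 (y = 100 - (20 + 108) = 100 - 1*128 = 100 - 128 = -28)
330 + 56*y = 330 + 56*(-28) = 330 - 1568 = -1238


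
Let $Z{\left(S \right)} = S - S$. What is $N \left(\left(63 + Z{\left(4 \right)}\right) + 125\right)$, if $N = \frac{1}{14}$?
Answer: $\frac{94}{7} \approx 13.429$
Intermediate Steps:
$N = \frac{1}{14} \approx 0.071429$
$Z{\left(S \right)} = 0$
$N \left(\left(63 + Z{\left(4 \right)}\right) + 125\right) = \frac{\left(63 + 0\right) + 125}{14} = \frac{63 + 125}{14} = \frac{1}{14} \cdot 188 = \frac{94}{7}$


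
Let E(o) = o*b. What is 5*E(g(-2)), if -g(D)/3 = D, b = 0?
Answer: 0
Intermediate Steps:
g(D) = -3*D
E(o) = 0 (E(o) = o*0 = 0)
5*E(g(-2)) = 5*0 = 0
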